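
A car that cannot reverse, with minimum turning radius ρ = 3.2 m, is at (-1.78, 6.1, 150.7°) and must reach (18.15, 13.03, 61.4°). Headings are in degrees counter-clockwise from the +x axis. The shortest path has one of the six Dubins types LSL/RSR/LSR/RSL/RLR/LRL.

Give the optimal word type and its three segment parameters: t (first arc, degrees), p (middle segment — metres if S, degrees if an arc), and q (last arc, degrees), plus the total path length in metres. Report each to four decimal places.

RSL: t = 153.4090°, p = 15.2690 m, q = 64.1090°, L = 27.4175 m

Let ψ = atan2(Δy, Δx) = atan2(6.93, 19.93) = 19.1734° be the start→goal bearing.
Normalize: d = |goal − start| / ρ = 21.100469/3.2 = 6.593897, α = (θ_start − ψ) mod 360° = 131.5266° = 2.295572 rad, β = (θ_goal − ψ) mod 360° = 42.2266° = 0.736993 rad.
Common terms: sin α = 0.748648, cos α = -0.662967, sin β = 0.672064, cos β = 0.740493, cos(α−β) = 0.012217, d² = 43.479473. Work in radians in the unit-radius frame; every candidate has L = ρ·(t + p + q).
LSL: p² = 2 + d² − 2cos(α−β) + 2d(sin α − sin β) = 46.465018; p = √p² = 6.816525; φ = atan2(cos β − cos α, d + sin α − sin β) = 0.207374 rad; t = (φ − α) mod 2π = 4.194988 rad, q = (β − φ) mod 2π = 0.529619 rad → L = 3.2·(4.194988 + 6.816525 + 0.529619) = 3.2·11.541132 = 36.931621 m
RSR: p² = 2 + d² − 2cos(α−β) + 2d(sin β − sin α) = 44.445060; p = √p² = 6.666713; φ = atan2(cos α − cos β, d − sin α + sin β) = -0.212104 rad; t = (α − φ) mod 2π = 2.507676 rad, q = (φ − β) mod 2π = 5.334088 rad → L = 3.2·(2.507676 + 6.666713 + 5.334088) = 3.2·14.508477 = 46.427127 m
LSR: p² = d² − 2 + 2cos(α−β) + 2d(sin α + sin β) = 60.239968; p = √p² = 7.761441; φ = atan2(−cos α − cos β, d + sin α + sin β) − atan2(−2, p) = 0.242525 rad; t = (φ − α) mod 2π = 4.230138 rad, q = (φ − β) mod 2π = 5.788718 rad → L = 3.2·(4.230138 + 7.761441 + 5.788718) = 3.2·17.780297 = 56.896951 m
RSL: p² = d² − 2 + 2cos(α−β) − 2d(sin α + sin β) = 22.767845; p = √p² = 4.771566; φ = atan2(cos α + cos β, d − sin α − sin β) − atan2(2, p) = -0.381920 rad; t = (α − φ) mod 2π = 2.677492 rad, q = (β − φ) mod 2π = 1.118913 rad → L = 3.2·(2.677492 + 4.771566 + 1.118913) = 3.2·8.567970 = 27.417505 m
RLR: c = (6 − d² + 2cos(α−β) + 2d(sin α − sin β))/8 = -4.555632, |c| > 1 → infeasible
LRL: c = (6 − d² + 2cos(α−β) − 2d(sin α − sin β))/8 = -4.808127, |c| > 1 → infeasible
Shortest: RSL with L = 27.417505 m ≈ 27.4175 m
Convert RSL to answer units (arcs ×180/π): t = 2.677492·180/π = 153.4090°, p = ρ·p = 3.2·4.771566 = 15.2690 m, q = 1.118913·180/π = 64.1090°, L = 27.4175 m.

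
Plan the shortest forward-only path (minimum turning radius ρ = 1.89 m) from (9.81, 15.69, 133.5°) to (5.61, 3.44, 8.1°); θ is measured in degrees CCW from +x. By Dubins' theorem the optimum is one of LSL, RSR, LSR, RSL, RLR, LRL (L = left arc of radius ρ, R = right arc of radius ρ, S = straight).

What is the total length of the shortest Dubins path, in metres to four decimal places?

Let ψ = atan2(Δy, Δx) = atan2(-12.25, -4.20) = -108.9246° be the start→goal bearing.
Normalize: d = |goal − start| / ρ = 12.950000/1.89 = 6.851852, α = (θ_start − ψ) mod 360° = 242.4246° = 4.231108 rad, β = (θ_goal − ψ) mod 360° = 117.0246° = 2.042465 rad.
Common terms: sin α = -0.886403, cos α = -0.462915, sin β = 0.890811, cos β = -0.454374, cos(α−β) = -0.579281, d² = 46.947874. Work in radians in the unit-radius frame; every candidate has L = ρ·(t + p + q).
LSL: p² = 2 + d² − 2cos(α−β) + 2d(sin α − sin β) = 25.752023; p = √p² = 5.074645; φ = atan2(cos β − cos α, d + sin α − sin β) = 0.001683 rad; t = (φ − α) mod 2π = 2.053760 rad, q = (β − φ) mod 2π = 2.040782 rad → L = 1.89·(2.053760 + 5.074645 + 2.040782) = 1.89·9.169188 = 17.329764 m
RSR: p² = 2 + d² − 2cos(α−β) + 2d(sin β − sin α) = 74.460849; p = √p² = 8.629070; φ = atan2(cos α − cos β, d − sin α + sin β) = -0.000990 rad; t = (α − φ) mod 2π = 4.232098 rad, q = (φ − β) mod 2π = 4.239730 rad → L = 1.89·(4.232098 + 8.629070 + 4.239730) = 1.89·17.100898 = 32.320698 m
LSR: p² = d² − 2 + 2cos(α−β) + 2d(sin α + sin β) = 43.849723; p = √p² = 6.621912; φ = atan2(−cos α − cos β, d + sin α + sin β) − atan2(−2, p) = 0.426315 rad; t = (φ − α) mod 2π = 2.478392 rad, q = (φ − β) mod 2π = 4.667035 rad → L = 1.89·(2.478392 + 6.621912 + 4.667035) = 1.89·13.767339 = 26.020270 m
RSL: p² = d² − 2 + 2cos(α−β) − 2d(sin α + sin β) = 43.728900; p = √p² = 6.612783; φ = atan2(cos α + cos β, d − sin α − sin β) − atan2(2, p) = -0.426866 rad; t = (α − φ) mod 2π = 4.657974 rad, q = (β − φ) mod 2π = 2.469331 rad → L = 1.89·(4.657974 + 6.612783 + 2.469331) = 1.89·13.740088 = 25.968767 m
RLR: c = (6 − d² + 2cos(α−β) + 2d(sin α − sin β))/8 = -8.307606, |c| > 1 → infeasible
LRL: c = (6 − d² + 2cos(α−β) − 2d(sin α − sin β))/8 = -2.219003, |c| > 1 → infeasible
Shortest: LSL with L = 17.329764 m ≈ 17.3298 m

17.3298 m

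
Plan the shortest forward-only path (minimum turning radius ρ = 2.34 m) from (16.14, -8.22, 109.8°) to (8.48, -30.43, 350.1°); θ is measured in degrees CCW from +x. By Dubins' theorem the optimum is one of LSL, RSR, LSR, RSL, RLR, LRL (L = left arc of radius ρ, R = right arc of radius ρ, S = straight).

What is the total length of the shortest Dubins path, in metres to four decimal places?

29.5837 m

Let ψ = atan2(Δy, Δx) = atan2(-22.21, -7.66) = -109.0288° be the start→goal bearing.
Normalize: d = |goal − start| / ρ = 23.493823/2.34 = 10.040095, α = (θ_start − ψ) mod 360° = 218.8288° = 3.819283 rad, β = (θ_goal − ψ) mod 360° = 99.1288° = 1.730124 rad.
Common terms: sin α = -0.626995, cos α = -0.779023, sin β = 0.987334, cos β = -0.158654, cos(α−β) = -0.495459, d² = 100.803510. Work in radians in the unit-radius frame; every candidate has L = ρ·(t + p + q).
LSL: p² = 2 + d² − 2cos(α−β) + 2d(sin α − sin β) = 71.378384; p = √p² = 8.448573; φ = atan2(cos β − cos α, d + sin α − sin β) = 0.073495 rad; t = (φ − α) mod 2π = 2.537397 rad, q = (β − φ) mod 2π = 1.656629 rad → L = 2.34·(2.537397 + 8.448573 + 1.656629) = 2.34·12.642599 = 29.583682 m
RSR: p² = 2 + d² − 2cos(α−β) + 2d(sin β − sin α) = 136.210471; p = √p² = 11.670924; φ = atan2(cos α − cos β, d − sin α + sin β) = -0.053180 rad; t = (α − φ) mod 2π = 3.872463 rad, q = (φ − β) mod 2π = 4.499881 rad → L = 2.34·(3.872463 + 11.670924 + 4.499881) = 2.34·20.043269 = 46.901249 m
LSR: p² = d² − 2 + 2cos(α−β) + 2d(sin α + sin β) = 105.048267; p = √p² = 10.249306; φ = atan2(−cos α − cos β, d + sin α + sin β) − atan2(−2, p) = 0.282628 rad; t = (φ − α) mod 2π = 2.746530 rad, q = (φ − β) mod 2π = 4.835690 rad → L = 2.34·(2.746530 + 10.249306 + 4.835690) = 2.34·17.831526 = 41.725770 m
RSL: p² = d² − 2 + 2cos(α−β) − 2d(sin α + sin β) = 90.576918; p = √p² = 9.517191; φ = atan2(cos α + cos β, d − sin α − sin β) − atan2(2, p) = -0.303701 rad; t = (α − φ) mod 2π = 4.122983 rad, q = (β − φ) mod 2π = 2.033824 rad → L = 2.34·(4.122983 + 9.517191 + 2.033824) = 2.34·15.673999 = 36.677157 m
RLR: c = (6 − d² + 2cos(α−β) + 2d(sin α − sin β))/8 = -16.026309, |c| > 1 → infeasible
LRL: c = (6 − d² + 2cos(α−β) − 2d(sin α − sin β))/8 = -7.922298, |c| > 1 → infeasible
Shortest: LSL with L = 29.583682 m ≈ 29.5837 m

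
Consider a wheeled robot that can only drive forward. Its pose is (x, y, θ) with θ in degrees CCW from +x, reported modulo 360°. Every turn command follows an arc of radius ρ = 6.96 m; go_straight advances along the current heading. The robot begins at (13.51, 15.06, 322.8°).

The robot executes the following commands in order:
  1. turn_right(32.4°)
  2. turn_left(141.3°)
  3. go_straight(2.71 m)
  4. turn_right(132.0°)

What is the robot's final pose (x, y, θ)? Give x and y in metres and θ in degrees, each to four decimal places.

set_pose: (x, y, θ) = (13.5100, 15.0600, 322.8000°), ρ = 6.96
turn_right(32.4°): centre at ρ to the right, rotate −32.4° → (15.8255, 11.9422, 290.4000°)
turn_left(141.3°): centre at ρ to the left, rotate +141.3° → (28.9570, 12.1829, 431.7000° ≡ 71.7000°)
go_straight(2.71): x += 2.71·cos θ, y += 2.71·sin θ → (29.8079, 14.7558, 71.7000°)
turn_right(132.0°): centre at ρ to the right, rotate −132.0° → (42.4616, 16.0188, -60.3000° ≡ 299.7000°)

(42.4616, 16.0188, 299.7000°)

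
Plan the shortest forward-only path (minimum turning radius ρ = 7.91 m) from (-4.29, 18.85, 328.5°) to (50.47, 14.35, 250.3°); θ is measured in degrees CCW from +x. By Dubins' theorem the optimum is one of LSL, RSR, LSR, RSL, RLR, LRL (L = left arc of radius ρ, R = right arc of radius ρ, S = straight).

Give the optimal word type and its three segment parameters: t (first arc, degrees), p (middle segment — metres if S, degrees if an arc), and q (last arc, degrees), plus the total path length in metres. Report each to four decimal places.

Let ψ = atan2(Δy, Δx) = atan2(-4.50, 54.76) = -4.6978° be the start→goal bearing.
Normalize: d = |goal − start| / ρ = 54.944587/7.91 = 6.946218, α = (θ_start − ψ) mod 360° = 333.1978° = 5.815399 rad, β = (θ_goal − ψ) mod 360° = 254.9978° = 4.450552 rad.
Common terms: sin α = -0.450911, cos α = 0.892569, sin β = -0.965916, cos β = -0.258856, cos(α−β) = 0.204496, d² = 48.249948. Work in radians in the unit-radius frame; every candidate has L = ρ·(t + p + q).
LSL: p² = 2 + d² − 2cos(α−β) + 2d(sin α − sin β) = 56.995625; p = √p² = 7.549545; φ = atan2(cos β − cos α, d + sin α − sin β) = -0.153113 rad; t = (φ − α) mod 2π = 0.314673 rad, q = (β − φ) mod 2π = 4.603665 rad → L = 7.91·(0.314673 + 7.549545 + 4.603665) = 7.91·12.467883 = 98.620951 m
RSR: p² = 2 + d² − 2cos(α−β) + 2d(sin β − sin α) = 42.686288; p = √p² = 6.533474; φ = atan2(cos α − cos β, d − sin α + sin β) = 0.177160 rad; t = (α − φ) mod 2π = 5.638239 rad, q = (φ − β) mod 2π = 2.009794 rad → L = 7.91·(5.638239 + 6.533474 + 2.009794) = 7.91·14.181507 = 112.175722 m
LSR: p² = d² − 2 + 2cos(α−β) + 2d(sin α + sin β) = 26.975756; p = √p² = 5.193819; φ = atan2(−cos α − cos β, d + sin α + sin β) − atan2(−2, p) = 0.253462 rad; t = (φ − α) mod 2π = 0.721248 rad, q = (φ − β) mod 2π = 2.086096 rad → L = 7.91·(0.721248 + 5.193819 + 2.086096) = 7.91·8.001163 = 63.289202 m
RSL: p² = d² − 2 + 2cos(α−β) − 2d(sin α + sin β) = 66.342125; p = √p² = 8.145068; φ = atan2(cos α + cos β, d − sin α − sin β) − atan2(2, p) = -0.165153 rad; t = (α − φ) mod 2π = 5.980552 rad, q = (β − φ) mod 2π = 4.615704 rad → L = 7.91·(5.980552 + 8.145068 + 4.615704) = 7.91·18.741324 = 148.243871 m
RLR: c = (6 − d² + 2cos(α−β) + 2d(sin α − sin β))/8 = -4.335786, |c| > 1 → infeasible
LRL: c = (6 − d² + 2cos(α−β) − 2d(sin α − sin β))/8 = -6.124453, |c| > 1 → infeasible
Shortest: LSR with L = 63.289202 m ≈ 63.2892 m
Convert LSR to answer units (arcs ×180/π): t = 0.721248·180/π = 41.3245°, p = ρ·p = 7.91·5.193819 = 41.0831 m, q = 2.086096·180/π = 119.5245°, L = 63.2892 m.

LSR: t = 41.3245°, p = 41.0831 m, q = 119.5245°, L = 63.2892 m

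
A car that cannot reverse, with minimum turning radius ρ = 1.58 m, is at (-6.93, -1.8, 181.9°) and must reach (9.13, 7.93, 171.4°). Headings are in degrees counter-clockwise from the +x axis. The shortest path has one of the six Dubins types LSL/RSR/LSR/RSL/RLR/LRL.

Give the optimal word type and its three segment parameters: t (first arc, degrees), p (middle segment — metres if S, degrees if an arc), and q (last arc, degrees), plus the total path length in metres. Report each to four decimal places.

Let ψ = atan2(Δy, Δx) = atan2(9.73, 16.06) = 31.2097° be the start→goal bearing.
Normalize: d = |goal − start| / ρ = 18.777553/1.58 = 11.884527, α = (θ_start − ψ) mod 360° = 150.6903° = 2.630042 rad, β = (θ_goal − ψ) mod 360° = 140.1903° = 2.446782 rad.
Common terms: sin α = 0.489530, cos α = -0.871986, sin β = 0.640240, cos β = -0.768175, cos(α−β) = 0.983255, d² = 141.241988. Work in radians in the unit-radius frame; every candidate has L = ρ·(t + p + q).
LSL: p² = 2 + d² − 2cos(α−β) + 2d(sin α − sin β) = 137.693252; p = √p² = 11.734277; φ = atan2(cos β − cos α, d + sin α − sin β) = 0.008847 rad; t = (φ − α) mod 2π = 3.661990 rad, q = (β − φ) mod 2π = 2.437935 rad → L = 1.58·(3.661990 + 11.734277 + 2.437935) = 1.58·17.834203 = 28.178040 m
RSR: p² = 2 + d² − 2cos(α−β) + 2d(sin β − sin α) = 144.857705; p = √p² = 12.035685; φ = atan2(cos α − cos β, d − sin α + sin β) = -0.008625 rad; t = (α − φ) mod 2π = 2.638667 rad, q = (φ − β) mod 2π = 3.827778 rad → L = 1.58·(2.638667 + 12.035685 + 3.827778) = 1.58·18.502130 = 29.233365 m
LSR: p² = d² − 2 + 2cos(α−β) + 2d(sin α + sin β) = 168.062062; p = √p² = 12.963875; φ = atan2(−cos α − cos β, d + sin α + sin β) − atan2(−2, p) = 0.278435 rad; t = (φ − α) mod 2π = 3.931578 rad, q = (φ − β) mod 2π = 4.114838 rad → L = 1.58·(3.931578 + 12.963875 + 4.114838) = 1.58·21.010291 = 33.196261 m
RSL: p² = d² − 2 + 2cos(α−β) − 2d(sin α + sin β) = 114.354934; p = √p² = 10.693687; φ = atan2(cos α + cos β, d − sin α − sin β) − atan2(2, p) = -0.336230 rad; t = (α − φ) mod 2π = 2.966272 rad, q = (β − φ) mod 2π = 2.783012 rad → L = 1.58·(2.966272 + 10.693687 + 2.783012) = 1.58·16.442970 = 25.979893 m
RLR: c = (6 − d² + 2cos(α−β) + 2d(sin α − sin β))/8 = -17.107213, |c| > 1 → infeasible
LRL: c = (6 − d² + 2cos(α−β) − 2d(sin α − sin β))/8 = -16.211657, |c| > 1 → infeasible
Shortest: RSL with L = 25.979893 m ≈ 25.9799 m
Convert RSL to answer units (arcs ×180/π): t = 2.966272·180/π = 169.9548°, p = ρ·p = 1.58·10.693687 = 16.8960 m, q = 2.783012·180/π = 159.4548°, L = 25.9799 m.

RSL: t = 169.9548°, p = 16.8960 m, q = 159.4548°, L = 25.9799 m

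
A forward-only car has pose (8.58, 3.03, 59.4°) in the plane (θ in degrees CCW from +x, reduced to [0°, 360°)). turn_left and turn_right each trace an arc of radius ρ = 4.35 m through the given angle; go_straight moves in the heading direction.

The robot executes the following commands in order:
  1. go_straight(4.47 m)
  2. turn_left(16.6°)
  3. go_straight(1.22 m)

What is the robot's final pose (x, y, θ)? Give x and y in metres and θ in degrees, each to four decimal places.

(11.6271, 9.2232, 76.0000°)

set_pose: (x, y, θ) = (8.5800, 3.0300, 59.4000°), ρ = 4.35
go_straight(4.47): x += 4.47·cos θ, y += 4.47·sin θ → (10.8554, 6.8775, 59.4000°)
turn_left(16.6°): centre at ρ to the left, rotate +16.6° → (11.3320, 8.0395, 76.0000°)
go_straight(1.22): x += 1.22·cos θ, y += 1.22·sin θ → (11.6271, 9.2232, 76.0000°)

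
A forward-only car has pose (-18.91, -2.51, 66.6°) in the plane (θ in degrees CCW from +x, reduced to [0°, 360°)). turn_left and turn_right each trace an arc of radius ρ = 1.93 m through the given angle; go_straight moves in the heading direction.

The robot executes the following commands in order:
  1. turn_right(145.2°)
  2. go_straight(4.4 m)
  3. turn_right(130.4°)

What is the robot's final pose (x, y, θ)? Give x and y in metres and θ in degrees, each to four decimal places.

(-17.2047, -9.2777, 151.0000°)

set_pose: (x, y, θ) = (-18.9100, -2.5100, 66.6000°), ρ = 1.93
turn_right(145.2°): centre at ρ to the right, rotate −145.2° → (-15.2468, -2.8950, -78.6000° ≡ 281.4000°)
go_straight(4.4): x += 4.4·cos θ, y += 4.4·sin θ → (-14.3771, -7.2082, 281.4000°)
turn_right(130.4°): centre at ρ to the right, rotate −130.4° → (-17.2047, -9.2777, 151.0000°)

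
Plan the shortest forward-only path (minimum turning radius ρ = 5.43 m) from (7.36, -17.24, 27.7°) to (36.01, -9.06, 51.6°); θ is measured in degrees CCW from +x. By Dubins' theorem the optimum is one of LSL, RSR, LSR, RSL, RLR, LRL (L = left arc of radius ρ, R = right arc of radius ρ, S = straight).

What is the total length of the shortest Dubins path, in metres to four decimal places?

30.0421 m

Let ψ = atan2(Δy, Δx) = atan2(8.18, 28.65) = 15.9348° be the start→goal bearing.
Normalize: d = |goal − start| / ρ = 29.794880/5.43 = 5.487087, α = (θ_start − ψ) mod 360° = 11.7652° = 0.205341 rad, β = (θ_goal − ψ) mod 360° = 35.6652° = 0.622475 rad.
Common terms: sin α = 0.203901, cos α = 0.978992, sin β = 0.583047, cos β = 0.812438, cos(α−β) = 0.914254, d² = 30.108120. Work in radians in the unit-radius frame; every candidate has L = ρ·(t + p + q).
LSL: p² = 2 + d² − 2cos(α−β) + 2d(sin α − sin β) = 26.118793; p = √p² = 5.110655; φ = atan2(cos β − cos α, d + sin α − sin β) = -0.032595 rad; t = (φ − α) mod 2π = 6.045249 rad, q = (β − φ) mod 2π = 0.655070 rad → L = 5.43·(6.045249 + 5.110655 + 0.655070) = 5.43·11.810974 = 64.133588 m
RSR: p² = 2 + d² − 2cos(α−β) + 2d(sin β − sin α) = 34.440431; p = √p² = 5.868597; φ = atan2(cos α − cos β, d − sin α + sin β) = 0.028384 rad; t = (α − φ) mod 2π = 0.176957 rad, q = (φ − β) mod 2π = 5.689095 rad → L = 5.43·(0.176957 + 5.868597 + 5.689095) = 5.43·11.734649 = 63.719142 m
LSR: p² = d² − 2 + 2cos(α−β) + 2d(sin α + sin β) = 38.572736; p = √p² = 6.210695; φ = atan2(−cos α − cos β, d + sin α + sin β) − atan2(−2, p) = 0.033409 rad; t = (φ − α) mod 2π = 6.111253 rad, q = (φ − β) mod 2π = 5.694120 rad → L = 5.43·(6.111253 + 6.210695 + 5.694120) = 5.43·18.016068 = 97.827250 m
RSL: p² = d² − 2 + 2cos(α−β) − 2d(sin α + sin β) = 21.300520; p = √p² = 4.615249; φ = atan2(cos α + cos β, d − sin α − sin β) − atan2(2, p) = -0.044772 rad; t = (α − φ) mod 2π = 0.250113 rad, q = (β − φ) mod 2π = 0.667247 rad → L = 5.43·(0.250113 + 4.615249 + 0.667247) = 5.43·5.532609 = 30.042065 m
RLR: c = (6 − d² + 2cos(α−β) + 2d(sin α − sin β))/8 = -3.305054, |c| > 1 → infeasible
LRL: c = (6 − d² + 2cos(α−β) − 2d(sin α − sin β))/8 = -2.264849, |c| > 1 → infeasible
Shortest: RSL with L = 30.042065 m ≈ 30.0421 m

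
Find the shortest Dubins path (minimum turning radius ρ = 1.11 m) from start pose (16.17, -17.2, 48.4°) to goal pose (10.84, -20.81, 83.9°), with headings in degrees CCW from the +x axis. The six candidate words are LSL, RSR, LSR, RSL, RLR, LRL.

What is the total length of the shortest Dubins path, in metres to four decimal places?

Let ψ = atan2(Δy, Δx) = atan2(-3.61, -5.33) = -145.8903° be the start→goal bearing.
Normalize: d = |goal − start| / ρ = 6.437468/1.11 = 5.799521, α = (θ_start − ψ) mod 360° = 194.2903° = 3.391005 rad, β = (θ_goal − ψ) mod 360° = 229.7903° = 4.010597 rad.
Common terms: sin α = -0.246835, cos α = -0.969058, sin β = -0.763687, cos β = -0.645587, cos(α−β) = 0.814116, d² = 33.634445. Work in radians in the unit-radius frame; every candidate has L = ρ·(t + p + q).
LSL: p² = 2 + d² − 2cos(α−β) + 2d(sin α − sin β) = 40.001201; p = √p² = 6.324650; φ = atan2(cos β − cos α, d + sin α − sin β) = 0.051167 rad; t = (φ − α) mod 2π = 2.943347 rad, q = (β − φ) mod 2π = 3.959430 rad → L = 1.11·(2.943347 + 6.324650 + 3.959430) = 1.11·13.227427 = 14.682444 m
RSR: p² = 2 + d² − 2cos(α−β) + 2d(sin β − sin α) = 28.011227; p = √p² = 5.292563; φ = atan2(cos α − cos β, d − sin α + sin β) = -0.061156 rad; t = (α − φ) mod 2π = 3.452161 rad, q = (φ − β) mod 2π = 2.211432 rad → L = 1.11·(3.452161 + 5.292563 + 2.211432) = 1.11·10.956157 = 12.161334 m
LSR: p² = d² − 2 + 2cos(α−β) + 2d(sin α + sin β) = 21.541599; p = √p² = 4.641293; φ = atan2(−cos α − cos β, d + sin α + sin β) − atan2(−2, p) = 0.732057 rad; t = (φ − α) mod 2π = 3.624238 rad, q = (φ − β) mod 2π = 3.004646 rad → L = 1.11·(3.624238 + 4.641293 + 3.004646) = 1.11·11.270176 = 12.509896 m
RSL: p² = d² − 2 + 2cos(α−β) − 2d(sin α + sin β) = 44.983754; p = √p² = 6.706993; φ = atan2(cos α + cos β, d − sin α − sin β) − atan2(2, p) = -0.522600 rad; t = (α − φ) mod 2π = 3.913605 rad, q = (β − φ) mod 2π = 4.533197 rad → L = 1.11·(3.913605 + 6.706993 + 4.533197) = 1.11·15.153795 = 16.820713 m
RLR: c = (6 − d² + 2cos(α−β) + 2d(sin α − sin β))/8 = -2.501403, |c| > 1 → infeasible
LRL: c = (6 − d² + 2cos(α−β) − 2d(sin α − sin β))/8 = -4.000150, |c| > 1 → infeasible
Shortest: RSR with L = 12.161334 m ≈ 12.1613 m

12.1613 m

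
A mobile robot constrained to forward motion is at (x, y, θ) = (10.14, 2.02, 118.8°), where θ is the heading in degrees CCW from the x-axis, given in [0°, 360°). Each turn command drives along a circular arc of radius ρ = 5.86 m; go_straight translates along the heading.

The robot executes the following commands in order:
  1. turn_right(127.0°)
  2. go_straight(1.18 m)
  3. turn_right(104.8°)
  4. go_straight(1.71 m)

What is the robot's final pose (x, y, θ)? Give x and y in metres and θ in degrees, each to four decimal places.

(21.1691, 0.8110, 247.0000°)

set_pose: (x, y, θ) = (10.1400, 2.0200, 118.8000°), ρ = 5.86
turn_right(127.0°): centre at ρ to the right, rotate −127.0° → (16.1110, 10.6432, -8.2000° ≡ 351.8000°)
go_straight(1.18): x += 1.18·cos θ, y += 1.18·sin θ → (17.2789, 10.4749, 351.8000°)
turn_right(104.8°): centre at ρ to the right, rotate −104.8° → (21.8373, 2.3851, 247.0000°)
go_straight(1.71): x += 1.71·cos θ, y += 1.71·sin θ → (21.1691, 0.8110, 247.0000°)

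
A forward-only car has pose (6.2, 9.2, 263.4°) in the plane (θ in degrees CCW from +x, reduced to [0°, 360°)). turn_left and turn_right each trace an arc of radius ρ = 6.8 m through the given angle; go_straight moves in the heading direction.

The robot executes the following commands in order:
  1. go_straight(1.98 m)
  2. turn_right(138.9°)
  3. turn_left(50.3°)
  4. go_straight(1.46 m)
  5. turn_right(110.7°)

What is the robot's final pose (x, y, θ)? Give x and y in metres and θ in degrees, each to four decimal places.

set_pose: (x, y, θ) = (6.2000, 9.2000, 263.4000°), ρ = 6.8
go_straight(1.98): x += 1.98·cos θ, y += 1.98·sin θ → (5.9724, 7.2331, 263.4000°)
turn_right(138.9°): centre at ρ to the right, rotate −138.9° → (-6.3866, 4.1631, 124.5000°)
turn_left(50.3°): centre at ρ to the left, rotate +50.3° → (-11.3743, 7.0836, 174.8000°)
go_straight(1.46): x += 1.46·cos θ, y += 1.46·sin θ → (-12.8283, 7.2159, 174.8000°)
turn_right(110.7°): centre at ρ to the right, rotate −110.7° → (-18.3290, 16.9582, 64.1000°)

(-18.3290, 16.9582, 64.1000°)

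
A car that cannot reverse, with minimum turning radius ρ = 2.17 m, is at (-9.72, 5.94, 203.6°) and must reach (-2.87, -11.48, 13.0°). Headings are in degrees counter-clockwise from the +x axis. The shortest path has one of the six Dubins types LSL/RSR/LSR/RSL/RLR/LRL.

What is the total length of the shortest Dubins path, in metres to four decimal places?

Let ψ = atan2(Δy, Δx) = atan2(-17.42, 6.85) = -68.5339° be the start→goal bearing.
Normalize: d = |goal − start| / ρ = 18.718411/2.17 = 8.625996, α = (θ_start − ψ) mod 360° = 272.1339° = 4.749633 rad, β = (θ_goal − ψ) mod 360° = 81.5339° = 1.423036 rad.
Common terms: sin α = -0.999307, cos α = 0.037236, sin β = 0.989103, cos β = 0.147223, cos(α−β) = -0.982935, d² = 74.407802. Work in radians in the unit-radius frame; every candidate has L = ρ·(t + p + q).
LSL: p² = 2 + d² − 2cos(α−β) + 2d(sin α − sin β) = 44.069644; p = √p² = 6.638497; φ = atan2(cos β − cos α, d + sin α − sin β) = 0.016569 rad; t = (φ − α) mod 2π = 1.550121 rad, q = (β − φ) mod 2π = 1.406467 rad → L = 2.17·(1.550121 + 6.638497 + 1.406467) = 2.17·9.595085 = 20.821334 m
RSR: p² = 2 + d² − 2cos(α−β) + 2d(sin β − sin α) = 112.677701; p = √p² = 10.614975; φ = atan2(cos α − cos β, d − sin α + sin β) = -0.010362 rad; t = (α − φ) mod 2π = 4.759995 rad, q = (φ − β) mod 2π = 4.849788 rad → L = 2.17·(4.759995 + 10.614975 + 4.849788) = 2.17·20.224758 = 43.887725 m
LSR: p² = d² − 2 + 2cos(α−β) + 2d(sin α + sin β) = 70.265905; p = √p² = 8.382476; φ = atan2(−cos α − cos β, d + sin α + sin β) − atan2(−2, p) = 0.212808 rad; t = (φ − α) mod 2π = 1.746360 rad, q = (φ − β) mod 2π = 5.072957 rad → L = 2.17·(1.746360 + 8.382476 + 5.072957) = 2.17·15.201793 = 32.987892 m
RSL: p² = d² − 2 + 2cos(α−β) − 2d(sin α + sin β) = 70.617958; p = √p² = 8.403449; φ = atan2(cos α + cos β, d − sin α − sin β) − atan2(2, p) = -0.212295 rad; t = (α − φ) mod 2π = 4.961929 rad, q = (β − φ) mod 2π = 1.635331 rad → L = 2.17·(4.961929 + 8.403449 + 1.635331) = 2.17·15.000709 = 32.551538 m
RLR: c = (6 − d² + 2cos(α−β) + 2d(sin α − sin β))/8 = -13.084713, |c| > 1 → infeasible
LRL: c = (6 − d² + 2cos(α−β) − 2d(sin α − sin β))/8 = -4.508706, |c| > 1 → infeasible
Shortest: LSL with L = 20.821334 m ≈ 20.8213 m

20.8213 m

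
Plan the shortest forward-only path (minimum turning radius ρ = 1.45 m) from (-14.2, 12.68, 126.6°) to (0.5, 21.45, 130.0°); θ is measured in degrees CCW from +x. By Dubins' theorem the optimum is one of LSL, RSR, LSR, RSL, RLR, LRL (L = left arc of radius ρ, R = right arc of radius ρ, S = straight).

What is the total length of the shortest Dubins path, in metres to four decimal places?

19.5551 m

Let ψ = atan2(Δy, Δx) = atan2(8.77, 14.70) = 30.8202° be the start→goal bearing.
Normalize: d = |goal − start| / ρ = 17.117327/1.45 = 11.805053, α = (θ_start − ψ) mod 360° = 95.7798° = 1.671672 rad, β = (θ_goal − ψ) mod 360° = 99.1798° = 1.731013 rad.
Common terms: sin α = 0.994916, cos α = -0.100705, sin β = 0.987193, cos β = -0.159532, cos(α−β) = 0.998240, d² = 139.359287. Work in radians in the unit-radius frame; every candidate has L = ρ·(t + p + q).
LSL: p² = 2 + d² − 2cos(α−β) + 2d(sin α − sin β) = 139.545163; p = √p² = 11.812924; φ = atan2(cos β − cos α, d + sin α − sin β) = -0.004980 rad; t = (φ − α) mod 2π = 4.606533 rad, q = (β − φ) mod 2π = 1.735993 rad → L = 1.45·(4.606533 + 11.812924 + 1.735993) = 1.45·18.155450 = 26.325403 m
RSR: p² = 2 + d² − 2cos(α−β) + 2d(sin β − sin α) = 139.180451; p = √p² = 11.797476; φ = atan2(cos α − cos β, d − sin α + sin β) = 0.004986 rad; t = (α − φ) mod 2π = 1.666686 rad, q = (φ − β) mod 2π = 4.557159 rad → L = 1.45·(1.666686 + 11.797476 + 4.557159) = 1.45·18.021321 = 26.130915 m
LSR: p² = d² − 2 + 2cos(α−β) + 2d(sin α + sin β) = 186.153573; p = √p² = 13.643811; φ = atan2(−cos α − cos β, d + sin α + sin β) − atan2(−2, p) = 0.164423 rad; t = (φ − α) mod 2π = 4.775936 rad, q = (φ − β) mod 2π = 4.716595 rad → L = 1.45·(4.775936 + 13.643811 + 4.716595) = 1.45·23.136342 = 33.547696 m
RSL: p² = d² − 2 + 2cos(α−β) − 2d(sin α + sin β) = 92.557960; p = √p² = 9.620705; φ = atan2(cos α + cos β, d − sin α − sin β) − atan2(2, p) = -0.231452 rad; t = (α − φ) mod 2π = 1.903124 rad, q = (β − φ) mod 2π = 1.962466 rad → L = 1.45·(1.903124 + 9.620705 + 1.962466) = 1.45·13.486295 = 19.555127 m
RLR: c = (6 − d² + 2cos(α−β) + 2d(sin α − sin β))/8 = -16.397556, |c| > 1 → infeasible
LRL: c = (6 − d² + 2cos(α−β) − 2d(sin α − sin β))/8 = -16.443145, |c| > 1 → infeasible
Shortest: RSL with L = 19.555127 m ≈ 19.5551 m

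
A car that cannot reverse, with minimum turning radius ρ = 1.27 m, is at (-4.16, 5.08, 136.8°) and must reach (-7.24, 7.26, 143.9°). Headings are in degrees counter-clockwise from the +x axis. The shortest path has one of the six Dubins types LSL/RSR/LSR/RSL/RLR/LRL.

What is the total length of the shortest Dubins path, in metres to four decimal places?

Let ψ = atan2(Δy, Δx) = atan2(2.18, -3.08) = 144.7094° be the start→goal bearing.
Normalize: d = |goal − start| / ρ = 3.773433/1.27 = 2.971207, α = (θ_start − ψ) mod 360° = 352.0906° = 6.145140 rad, β = (θ_goal − ψ) mod 360° = 359.1906° = 6.269058 rad.
Common terms: sin α = -0.137608, cos α = 0.990487, sin β = -0.014127, cos β = 0.999900, cos(α−β) = 0.992332, d² = 8.828074. Work in radians in the unit-radius frame; every candidate has L = ρ·(t + p + q).
LSL: p² = 2 + d² − 2cos(α−β) + 2d(sin α − sin β) = 8.109636; p = √p² = 2.847742; φ = atan2(cos β − cos α, d + sin α − sin β) = 0.003306 rad; t = (φ − α) mod 2π = 0.141351 rad, q = (β − φ) mod 2π = 6.265752 rad → L = 1.27·(0.141351 + 2.847742 + 6.265752) = 1.27·9.254846 = 11.753654 m
RSR: p² = 2 + d² − 2cos(α−β) + 2d(sin β − sin α) = 9.577184; p = √p² = 3.094703; φ = atan2(cos α − cos β, d − sin α + sin β) = -0.003042 rad; t = (α − φ) mod 2π = 6.148181 rad, q = (φ − β) mod 2π = 0.011086 rad → L = 1.27·(6.148181 + 3.094703 + 0.011086) = 1.27·9.253970 = 11.752541 m
LSR: p² = d² − 2 + 2cos(α−β) + 2d(sin α + sin β) = 7.911068; p = √p² = 2.812662; φ = atan2(−cos α − cos β, d + sin α + sin β) − atan2(−2, p) = 0.003414 rad; t = (φ − α) mod 2π = 0.141459 rad, q = (φ − β) mod 2π = 0.017541 rad → L = 1.27·(0.141459 + 2.812662 + 0.017541) = 1.27·2.971662 = 3.774011 m
RSL: p² = d² − 2 + 2cos(α−β) − 2d(sin α + sin β) = 9.714407; p = √p² = 3.116794; φ = atan2(cos α + cos β, d − sin α − sin β) − atan2(2, p) = -0.003081 rad; t = (α − φ) mod 2π = 6.148221 rad, q = (β − φ) mod 2π = 6.272139 rad → L = 1.27·(6.148221 + 3.116794 + 6.272139) = 1.27·15.537154 = 19.732186 m
RLR: c = (6 − d² + 2cos(α−β) + 2d(sin α − sin β))/8 = -0.197148; p = 2π − arccos c = 4.513941 rad; φ = atan2(cos α − cos β, d − sin α + sin β) = -0.003042 rad; t = (α − φ + p/2) mod 2π = 2.121967 rad, q = (α − β − t + p) mod 2π = 2.268056 rad → L = 1.27·(2.121967 + 4.513941 + 2.268056) = 1.27·8.903964 = 11.308034 m
LRL: c = (6 − d² + 2cos(α−β) − 2d(sin α − sin β))/8 = -0.013704; p = 2π − arccos c = 4.698684 rad; φ = atan2(cos β − cos α, d + sin α − sin β) = 0.003306 rad; t = (φ − α + p/2) mod 2π = 2.490693 rad, q = (β − α − t + p) mod 2π = 2.331909 rad → L = 1.27·(2.490693 + 4.698684 + 2.331909) = 1.27·9.521287 = 12.092034 m
Shortest: LSR with L = 3.774011 m ≈ 3.7740 m

3.7740 m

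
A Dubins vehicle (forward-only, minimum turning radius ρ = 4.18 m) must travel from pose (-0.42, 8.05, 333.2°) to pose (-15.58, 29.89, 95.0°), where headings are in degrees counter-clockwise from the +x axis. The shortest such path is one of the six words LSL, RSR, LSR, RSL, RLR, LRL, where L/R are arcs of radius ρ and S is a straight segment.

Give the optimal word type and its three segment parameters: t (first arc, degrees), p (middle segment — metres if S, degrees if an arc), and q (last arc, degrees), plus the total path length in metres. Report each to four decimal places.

LSR: t = 173.4770°, p = 20.9113 m, q = 51.6770°, L = 37.3374 m

Let ψ = atan2(Δy, Δx) = atan2(21.84, -15.16) = 124.7660° be the start→goal bearing.
Normalize: d = |goal − start| / ρ = 26.585921/4.18 = 6.360268, α = (θ_start − ψ) mod 360° = 208.4340° = 3.637859 rad, β = (θ_goal − ψ) mod 360° = 330.2340° = 5.763670 rad.
Common terms: sin α = -0.476146, cos α = -0.879366, sin β = -0.496459, cos β = 0.868060, cos(α−β) = -0.526956, d² = 40.453012. Work in radians in the unit-radius frame; every candidate has L = ρ·(t + p + q).
LSL: p² = 2 + d² − 2cos(α−β) + 2d(sin α − sin β) = 43.765325; p = √p² = 6.615537; φ = atan2(cos β − cos α, d + sin α − sin β) = 0.267312 rad; t = (φ − α) mod 2π = 2.912638 rad, q = (β − φ) mod 2π = 5.496358 rad → L = 4.18·(2.912638 + 6.615537 + 5.496358) = 4.18·15.024533 = 62.802548 m
RSR: p² = 2 + d² − 2cos(α−β) + 2d(sin β − sin α) = 43.248522; p = √p² = 6.576361; φ = atan2(cos α − cos β, d − sin α + sin β) = -0.268944 rad; t = (α − φ) mod 2π = 3.906803 rad, q = (φ − β) mod 2π = 0.250572 rad → L = 4.18·(3.906803 + 6.576361 + 0.250572) = 4.18·10.733735 = 44.867013 m
LSR: p² = d² − 2 + 2cos(α−β) + 2d(sin α + sin β) = 25.027042; p = √p² = 5.002703; φ = atan2(−cos α − cos β, d + sin α + sin β) − atan2(−2, p) = 0.382419 rad; t = (φ − α) mod 2π = 3.027745 rad, q = (φ − β) mod 2π = 0.901934 rad → L = 4.18·(3.027745 + 5.002703 + 0.901934) = 4.18·8.932382 = 37.337358 m
RSL: p² = d² − 2 + 2cos(α−β) − 2d(sin α + sin β) = 49.771158; p = √p² = 7.054868; φ = atan2(cos α + cos β, d − sin α − sin β) − atan2(2, p) = -0.277786 rad; t = (α − φ) mod 2π = 3.915645 rad, q = (β − φ) mod 2π = 6.041456 rad → L = 4.18·(3.915645 + 7.054868 + 6.041456) = 4.18·17.011969 = 71.110029 m
RLR: c = (6 − d² + 2cos(α−β) + 2d(sin α − sin β))/8 = -4.406065, |c| > 1 → infeasible
LRL: c = (6 − d² + 2cos(α−β) − 2d(sin α − sin β))/8 = -4.470666, |c| > 1 → infeasible
Shortest: LSR with L = 37.337358 m ≈ 37.3374 m
Convert LSR to answer units (arcs ×180/π): t = 3.027745·180/π = 173.4770°, p = ρ·p = 4.18·5.002703 = 20.9113 m, q = 0.901934·180/π = 51.6770°, L = 37.3374 m.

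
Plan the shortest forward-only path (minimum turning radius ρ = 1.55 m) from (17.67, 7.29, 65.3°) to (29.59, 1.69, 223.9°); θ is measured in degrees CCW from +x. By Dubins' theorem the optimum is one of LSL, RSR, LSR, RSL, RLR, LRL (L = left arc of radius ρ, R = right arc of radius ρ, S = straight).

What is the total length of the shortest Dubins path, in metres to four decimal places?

Let ψ = atan2(Δy, Δx) = atan2(-5.60, 11.92) = -25.1641° be the start→goal bearing.
Normalize: d = |goal − start| / ρ = 13.169905/1.55 = 8.496713, α = (θ_start − ψ) mod 360° = 90.4641° = 1.578896 rad, β = (θ_goal − ψ) mod 360° = 249.0641° = 4.346988 rad.
Common terms: sin α = 0.999967, cos α = -0.008100, sin β = -0.933981, cos β = -0.357324, cos(α−β) = -0.931056, d² = 72.194131. Work in radians in the unit-radius frame; every candidate has L = ρ·(t + p + q).
LSL: p² = 2 + d² − 2cos(α−β) + 2d(sin α − sin β) = 108.920642; p = √p² = 10.436505; φ = atan2(cos β − cos α, d + sin α − sin β) = -0.033468 rad; t = (φ − α) mod 2π = 4.670821 rad, q = (β − φ) mod 2π = 4.380456 rad → L = 1.55·(4.670821 + 10.436505 + 4.380456) = 1.55·19.487783 = 30.206063 m
RSR: p² = 2 + d² − 2cos(α−β) + 2d(sin β − sin α) = 43.191844; p = √p² = 6.572050; φ = atan2(cos α − cos β, d − sin α + sin β) = 0.053163 rad; t = (α − φ) mod 2π = 1.525733 rad, q = (φ − β) mod 2π = 1.989360 rad → L = 1.55·(1.525733 + 6.572050 + 1.989360) = 1.55·10.087143 = 15.635072 m
LSR: p² = d² − 2 + 2cos(α−β) + 2d(sin α + sin β) = 69.453358; p = √p² = 8.333868; φ = atan2(−cos α − cos β, d + sin α + sin β) − atan2(−2, p) = 0.278181 rad; t = (φ − α) mod 2π = 4.982470 rad, q = (φ − β) mod 2π = 2.214378 rad → L = 1.55·(4.982470 + 8.333868 + 2.214378) = 1.55·15.530716 = 24.072610 m
RSL: p² = d² − 2 + 2cos(α−β) − 2d(sin α + sin β) = 67.210681; p = √p² = 8.198212; φ = atan2(cos α + cos β, d − sin α − sin β) − atan2(2, p) = -0.282599 rad; t = (α − φ) mod 2π = 1.861495 rad, q = (β − φ) mod 2π = 4.629587 rad → L = 1.55·(1.861495 + 8.198212 + 4.629587) = 1.55·14.689294 = 22.768406 m
RLR: c = (6 − d² + 2cos(α−β) + 2d(sin α − sin β))/8 = -4.398980, |c| > 1 → infeasible
LRL: c = (6 − d² + 2cos(α−β) − 2d(sin α − sin β))/8 = -12.615080, |c| > 1 → infeasible
Shortest: RSR with L = 15.635072 m ≈ 15.6351 m

15.6351 m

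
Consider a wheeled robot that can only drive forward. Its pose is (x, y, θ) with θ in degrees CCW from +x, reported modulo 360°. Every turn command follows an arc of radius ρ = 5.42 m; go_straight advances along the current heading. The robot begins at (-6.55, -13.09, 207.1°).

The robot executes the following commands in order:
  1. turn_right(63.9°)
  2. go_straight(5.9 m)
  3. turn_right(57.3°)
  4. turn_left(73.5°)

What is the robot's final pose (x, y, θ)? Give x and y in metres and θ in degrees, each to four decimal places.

set_pose: (x, y, θ) = (-6.5500, -13.0900, 207.1000°), ρ = 5.42
turn_right(63.9°): centre at ρ to the right, rotate −63.9° → (-12.2658, -12.6050, 143.2000°)
go_straight(5.9): x += 5.9·cos θ, y += 5.9·sin θ → (-16.9901, -9.0708, 143.2000°)
turn_right(57.3°): centre at ρ to the right, rotate −57.3° → (-19.1495, -4.3433, 85.9000°)
turn_left(73.5°): centre at ρ to the left, rotate +73.5° → (-22.6486, 1.1177, 159.4000°)

(-22.6486, 1.1177, 159.4000°)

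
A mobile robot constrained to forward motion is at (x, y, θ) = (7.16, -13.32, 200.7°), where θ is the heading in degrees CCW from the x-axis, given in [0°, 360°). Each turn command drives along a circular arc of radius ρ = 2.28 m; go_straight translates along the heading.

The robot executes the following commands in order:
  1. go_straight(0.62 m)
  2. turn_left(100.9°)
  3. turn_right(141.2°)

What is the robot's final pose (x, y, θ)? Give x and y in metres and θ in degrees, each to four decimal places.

set_pose: (x, y, θ) = (7.1600, -13.3200, 200.7000°), ρ = 2.28
go_straight(0.62): x += 0.62·cos θ, y += 0.62·sin θ → (6.5800, -13.5392, 200.7000°)
turn_left(100.9°): centre at ρ to the left, rotate +100.9° → (5.4440, -16.8667, 301.6000°)
turn_right(141.2°): centre at ρ to the right, rotate −141.2° → (2.7372, -20.2092, 160.4000°)

(2.7372, -20.2092, 160.4000°)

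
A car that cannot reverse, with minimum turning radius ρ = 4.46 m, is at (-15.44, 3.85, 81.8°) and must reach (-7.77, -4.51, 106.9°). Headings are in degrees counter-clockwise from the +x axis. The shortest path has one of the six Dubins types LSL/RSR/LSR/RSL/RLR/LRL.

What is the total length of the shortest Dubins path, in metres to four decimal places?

Let ψ = atan2(Δy, Δx) = atan2(-8.36, 7.67) = -47.4647° be the start→goal bearing.
Normalize: d = |goal − start| / ρ = 11.345418/4.46 = 2.543816, α = (θ_start − ψ) mod 360° = 129.2647° = 2.256095 rad, β = (θ_goal − ψ) mod 360° = 154.3647° = 2.694173 rad.
Common terms: sin α = 0.774230, cos α = -0.632904, sin β = 0.432641, cos β = -0.901566, cos(α−β) = 0.905569, d² = 6.470998. Work in radians in the unit-radius frame; every candidate has L = ρ·(t + p + q).
LSL: p² = 2 + d² − 2cos(α−β) + 2d(sin α − sin β) = 8.397740; p = √p² = 2.897885; φ = atan2(cos β − cos α, d + sin α − sin β) = -0.092843 rad; t = (φ − α) mod 2π = 3.934247 rad, q = (β − φ) mod 2π = 2.787016 rad → L = 4.46·(3.934247 + 2.897885 + 2.787016) = 4.46·9.619148 = 42.901402 m
RSR: p² = 2 + d² − 2cos(α−β) + 2d(sin β − sin α) = 4.921981; p = √p² = 2.218554; φ = atan2(cos α − cos β, d − sin α + sin β) = 0.121396 rad; t = (α − φ) mod 2π = 2.134699 rad, q = (φ − β) mod 2π = 3.710408 rad → L = 4.46·(2.134699 + 2.218554 + 3.710408) = 4.46·8.063661 = 35.963930 m
LSR: p² = d² − 2 + 2cos(α−β) + 2d(sin α + sin β) = 12.422248; p = √p² = 3.524521; φ = atan2(−cos α − cos β, d + sin α + sin β) − atan2(−2, p) = 0.904485 rad; t = (φ − α) mod 2π = 4.931575 rad, q = (φ − β) mod 2π = 4.493498 rad → L = 4.46·(4.931575 + 3.524521 + 4.493498) = 4.46·12.949594 = 57.755190 m
RSL: p² = d² − 2 + 2cos(α−β) − 2d(sin α + sin β) = 0.142023; p = √p² = 0.376859; φ = atan2(cos α + cos β, d − sin α − sin β) − atan2(2, p) = -2.238631 rad; t = (α − φ) mod 2π = 4.494726 rad, q = (β − φ) mod 2π = 4.932804 rad → L = 4.46·(4.494726 + 0.376859 + 4.932804) = 4.46·9.804389 = 43.727575 m
RLR: c = (6 − d² + 2cos(α−β) + 2d(sin α − sin β))/8 = 0.384752; p = 2π − arccos c = 5.107329 rad; φ = atan2(cos α − cos β, d − sin α + sin β) = 0.121396 rad; t = (α − φ + p/2) mod 2π = 4.688364 rad, q = (α − β − t + p) mod 2π = 6.264072 rad → L = 4.46·(4.688364 + 5.107329 + 6.264072) = 4.46·16.059765 = 71.626551 m
LRL: c = (6 − d² + 2cos(α−β) − 2d(sin α − sin β))/8 = -0.049717; p = 2π − arccos c = 4.662651 rad; φ = atan2(cos β − cos α, d + sin α − sin β) = -0.092843 rad; t = (φ − α + p/2) mod 2π = 6.265573 rad, q = (β − α − t + p) mod 2π = 5.118341 rad → L = 4.46·(6.265573 + 4.662651 + 5.118341) = 4.46·16.046565 = 71.567680 m
Shortest: RSR with L = 35.963930 m ≈ 35.9639 m

35.9639 m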